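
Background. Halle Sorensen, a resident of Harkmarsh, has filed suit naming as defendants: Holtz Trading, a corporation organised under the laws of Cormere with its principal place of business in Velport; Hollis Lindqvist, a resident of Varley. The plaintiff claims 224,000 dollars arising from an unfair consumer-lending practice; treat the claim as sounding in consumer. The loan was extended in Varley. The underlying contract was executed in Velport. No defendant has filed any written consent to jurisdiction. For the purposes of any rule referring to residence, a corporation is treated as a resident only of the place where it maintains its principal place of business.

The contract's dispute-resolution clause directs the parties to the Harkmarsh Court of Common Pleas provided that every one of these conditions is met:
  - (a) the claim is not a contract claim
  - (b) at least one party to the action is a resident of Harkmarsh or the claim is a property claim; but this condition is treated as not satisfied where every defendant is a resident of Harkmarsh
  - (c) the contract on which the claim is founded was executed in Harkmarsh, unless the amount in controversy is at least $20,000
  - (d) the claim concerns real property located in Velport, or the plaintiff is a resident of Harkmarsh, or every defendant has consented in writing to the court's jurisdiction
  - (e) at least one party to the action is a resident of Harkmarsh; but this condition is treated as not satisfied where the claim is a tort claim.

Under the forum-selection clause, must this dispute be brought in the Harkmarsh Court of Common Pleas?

Yes

The Harkmarsh Court of Common Pleas:
  (a) The claim is a consumer claim, not a contract claim. Satisfied.
  (b) Halle Sorensen resides in Harkmarsh — that alternative is enough. The carve-out does not apply: the defendants reside as follows — Holtz Trading in Velport, Hollis Lindqvist in Varley — not all in Harkmarsh. Condition met.
  (c) The contract was executed in Velport, not Harkmarsh. But the amount in controversy is 224,000 dollars, which meets the $20,000 floor, and the 'unless' clause therefore excuses the requirement. Satisfied.
  (d) The plaintiff resides in Harkmarsh, so this disjunct is met. Satisfied.
  (e) Halle Sorensen resides in Harkmarsh. And the carve-out is inapplicable — the claim is a consumer claim, not a tort claim. Satisfied.
  → The clause applies.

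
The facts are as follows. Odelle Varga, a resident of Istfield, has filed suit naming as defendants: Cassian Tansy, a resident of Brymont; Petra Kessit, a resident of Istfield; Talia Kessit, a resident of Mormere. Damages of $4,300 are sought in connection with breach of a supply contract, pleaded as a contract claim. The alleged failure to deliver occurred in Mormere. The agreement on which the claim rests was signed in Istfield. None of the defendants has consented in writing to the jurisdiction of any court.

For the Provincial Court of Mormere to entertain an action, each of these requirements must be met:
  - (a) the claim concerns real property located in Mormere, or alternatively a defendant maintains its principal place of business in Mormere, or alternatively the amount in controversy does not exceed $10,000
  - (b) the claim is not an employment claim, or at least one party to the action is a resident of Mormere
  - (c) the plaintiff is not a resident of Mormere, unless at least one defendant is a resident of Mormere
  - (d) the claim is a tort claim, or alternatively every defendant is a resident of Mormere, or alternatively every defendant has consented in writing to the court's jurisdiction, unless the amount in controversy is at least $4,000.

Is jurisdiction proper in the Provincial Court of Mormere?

Yes

The Provincial Court of Mormere:
  (a) The amount in controversy is USD 4,300, within the USD 10,000 ceiling — that alternative is enough. Met.
  (b) The claim is a contract claim, not an employment claim, which satisfies one of the alternatives. Satisfied.
  (c) The plaintiff resides in Istfield, which is not Mormere. Condition met.
  (d) The claim is a contract claim, not a tort claim; the defendants reside as follows — Cassian Tansy in Brymont, Petra Kessit in Istfield, Talia Kessit in Mormere — not all in Mormere; no such written consent has been filed — none of the alternatives is met. The proviso rescues it, though: the amount in controversy is 4,300 dollars, which meets the 4,000 dollars floor. Met.
  → Every requirement is satisfied — jurisdiction.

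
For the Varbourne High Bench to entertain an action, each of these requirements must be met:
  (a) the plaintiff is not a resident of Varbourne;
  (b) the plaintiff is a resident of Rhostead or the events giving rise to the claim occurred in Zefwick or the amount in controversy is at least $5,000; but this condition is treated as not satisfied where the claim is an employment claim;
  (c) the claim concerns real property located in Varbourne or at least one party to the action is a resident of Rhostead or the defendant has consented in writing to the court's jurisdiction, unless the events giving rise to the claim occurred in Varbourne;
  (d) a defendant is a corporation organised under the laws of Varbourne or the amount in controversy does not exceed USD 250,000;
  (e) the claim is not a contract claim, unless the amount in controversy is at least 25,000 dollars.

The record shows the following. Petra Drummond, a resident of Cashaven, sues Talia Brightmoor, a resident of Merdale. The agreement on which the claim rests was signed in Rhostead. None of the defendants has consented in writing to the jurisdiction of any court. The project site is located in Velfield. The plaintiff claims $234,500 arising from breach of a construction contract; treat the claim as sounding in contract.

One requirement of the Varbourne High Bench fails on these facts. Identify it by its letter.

The Varbourne High Bench:
  (a) The plaintiff resides in Cashaven, which is not Varbourne. Met.
  (b) The amount in controversy is $234,500, which meets the USD 5,000 floor — that alternative is enough. The carve-out does not apply: the claim is a contract claim, not an employment claim. Met.
  (c) The claim does not concern real property; no party resides in Rhostead; no such written consent has been filed — every alternative fails. The proviso offers no rescue either, since the operative events occurred in Velfield, not Varbourne. Not satisfied.
  (d) The amount in controversy is USD 234,500, within the $250,000 ceiling, so one alternative holds. Satisfied.
  (e) The claim is a contract claim. The proviso rescues it, though: the amount in controversy is 234,500 dollars, which meets the USD 25,000 floor. Met.
Only condition (c) fails.

(c)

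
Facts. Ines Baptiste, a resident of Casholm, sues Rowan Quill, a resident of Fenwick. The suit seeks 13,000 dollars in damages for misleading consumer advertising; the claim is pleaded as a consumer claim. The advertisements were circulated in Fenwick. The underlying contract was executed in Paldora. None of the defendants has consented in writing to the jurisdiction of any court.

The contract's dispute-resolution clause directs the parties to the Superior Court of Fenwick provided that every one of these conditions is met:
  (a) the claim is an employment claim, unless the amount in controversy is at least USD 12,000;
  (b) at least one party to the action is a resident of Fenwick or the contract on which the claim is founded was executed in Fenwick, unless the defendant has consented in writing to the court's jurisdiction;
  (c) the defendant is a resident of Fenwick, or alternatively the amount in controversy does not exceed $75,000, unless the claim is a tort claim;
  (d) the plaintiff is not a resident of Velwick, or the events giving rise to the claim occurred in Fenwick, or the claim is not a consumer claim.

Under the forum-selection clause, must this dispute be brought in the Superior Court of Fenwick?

The Superior Court of Fenwick:
  (a) The claim is a consumer claim, not an employment claim. The proviso rescues it, though: the amount in controversy is USD 13,000, which meets the $12,000 floor. Condition met.
  (b) Rowan Quill resides in Fenwick, so this disjunct is met. Satisfied.
  (c) The defendant resides in Fenwick, so one alternative holds. Met.
  (d) The plaintiff resides in Casholm, which is not Velwick — that alternative is enough. Condition met.
  → Forum clause is triggered.

Yes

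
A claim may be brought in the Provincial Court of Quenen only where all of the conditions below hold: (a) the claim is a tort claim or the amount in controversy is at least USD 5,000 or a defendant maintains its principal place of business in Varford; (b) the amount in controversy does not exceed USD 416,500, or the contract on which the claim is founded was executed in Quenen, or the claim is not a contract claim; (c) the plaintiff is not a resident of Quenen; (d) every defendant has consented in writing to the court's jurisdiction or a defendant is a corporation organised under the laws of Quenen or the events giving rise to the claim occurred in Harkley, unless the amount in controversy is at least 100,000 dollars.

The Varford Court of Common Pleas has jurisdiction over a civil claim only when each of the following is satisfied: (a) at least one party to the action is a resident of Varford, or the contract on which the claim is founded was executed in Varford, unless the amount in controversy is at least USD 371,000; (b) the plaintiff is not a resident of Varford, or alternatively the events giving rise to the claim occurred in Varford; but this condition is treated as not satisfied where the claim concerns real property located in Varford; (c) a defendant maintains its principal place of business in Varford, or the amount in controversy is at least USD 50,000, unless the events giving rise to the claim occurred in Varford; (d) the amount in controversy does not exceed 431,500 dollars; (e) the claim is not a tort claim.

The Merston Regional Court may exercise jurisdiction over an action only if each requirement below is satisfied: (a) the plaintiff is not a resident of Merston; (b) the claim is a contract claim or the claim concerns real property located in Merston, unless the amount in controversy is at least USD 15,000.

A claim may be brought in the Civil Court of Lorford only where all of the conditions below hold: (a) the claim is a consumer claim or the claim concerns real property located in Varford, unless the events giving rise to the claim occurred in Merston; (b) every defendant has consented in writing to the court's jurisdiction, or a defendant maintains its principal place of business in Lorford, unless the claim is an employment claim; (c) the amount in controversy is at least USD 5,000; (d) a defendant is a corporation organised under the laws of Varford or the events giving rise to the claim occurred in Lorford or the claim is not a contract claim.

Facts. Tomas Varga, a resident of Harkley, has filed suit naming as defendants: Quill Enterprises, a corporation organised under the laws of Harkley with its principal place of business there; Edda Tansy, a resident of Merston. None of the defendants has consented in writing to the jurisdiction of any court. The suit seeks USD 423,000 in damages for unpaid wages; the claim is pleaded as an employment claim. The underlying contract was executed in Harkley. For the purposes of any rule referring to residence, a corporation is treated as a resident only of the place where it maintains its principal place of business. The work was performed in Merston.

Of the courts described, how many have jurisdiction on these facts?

The Provincial Court of Quenen:
  (a) The amount in controversy is USD 423,000, which meets the 5,000 dollars floor, which satisfies one of the alternatives. Satisfied.
  (b) The claim is an employment claim, not a contract claim — that alternative is enough. Satisfied.
  (c) The plaintiff resides in Harkley, which is not Quenen. Satisfied.
  (d) No such written consent has been filed; the corporate defendant(s) are organised in Harkley, not Quenen; the operative events occurred in Merston, not Harkley — none of the alternatives is met. The proviso rescues it, though: the amount in controversy is 423,000 dollars, which meets the USD 100,000 floor. Satisfied.
  → All conditions met; jurisdiction exists.
The Varford Court of Common Pleas:
  (a) No party resides in Varford; the contract was executed in Harkley, not Varford — no alternative holds. However, the amount in controversy is USD 423,000, which meets the USD 371,000 floor, so the 'unless' proviso supplies this condition. Satisfied.
  (b) The plaintiff resides in Harkley, which is not Varford, so one alternative holds. The exception is not triggered, since the claim does not concern real property. Satisfied.
  (c) The amount in controversy is 423,000 dollars, which meets the $50,000 floor, which satisfies one of the alternatives. Condition met.
  (d) The amount in controversy is $423,000, within the USD 431,500 ceiling. Met.
  (e) The claim is an employment claim, not a tort claim. Satisfied.
  → The court has jurisdiction.
The Merston Regional Court:
  (a) The plaintiff resides in Harkley, which is not Merston. Satisfied.
  (b) The claim is an employment claim, not a contract claim; the claim does not concern real property — none of the alternatives is met. The proviso rescues it, though: the amount in controversy is USD 423,000, which meets the USD 15,000 floor. Satisfied.
  → Every requirement is satisfied — jurisdiction.
The Civil Court of Lorford:
  (a) The claim is an employment claim, not a consumer claim; the claim does not concern real property — none of the alternatives is met. But the operative events occurred in Merston, and the 'unless' clause therefore excuses the requirement. Condition met.
  (b) No such written consent has been filed; the corporate defendant(s) have their principal place of business in Harkley, not Lorford — no alternative holds. However, the claim is an employment claim, so the 'unless' proviso supplies this condition. Met.
  (c) The amount in controversy is USD 423,000, which meets the USD 5,000 floor. Met.
  (d) The claim is an employment claim, not a contract claim — that alternative is enough. Satisfied.
  → All conditions met; jurisdiction exists.
Courts with jurisdiction: the Provincial Court of Quenen, the Varford Court of Common Pleas, the Merston Regional Court, the Civil Court of Lorford — 4 in total.

4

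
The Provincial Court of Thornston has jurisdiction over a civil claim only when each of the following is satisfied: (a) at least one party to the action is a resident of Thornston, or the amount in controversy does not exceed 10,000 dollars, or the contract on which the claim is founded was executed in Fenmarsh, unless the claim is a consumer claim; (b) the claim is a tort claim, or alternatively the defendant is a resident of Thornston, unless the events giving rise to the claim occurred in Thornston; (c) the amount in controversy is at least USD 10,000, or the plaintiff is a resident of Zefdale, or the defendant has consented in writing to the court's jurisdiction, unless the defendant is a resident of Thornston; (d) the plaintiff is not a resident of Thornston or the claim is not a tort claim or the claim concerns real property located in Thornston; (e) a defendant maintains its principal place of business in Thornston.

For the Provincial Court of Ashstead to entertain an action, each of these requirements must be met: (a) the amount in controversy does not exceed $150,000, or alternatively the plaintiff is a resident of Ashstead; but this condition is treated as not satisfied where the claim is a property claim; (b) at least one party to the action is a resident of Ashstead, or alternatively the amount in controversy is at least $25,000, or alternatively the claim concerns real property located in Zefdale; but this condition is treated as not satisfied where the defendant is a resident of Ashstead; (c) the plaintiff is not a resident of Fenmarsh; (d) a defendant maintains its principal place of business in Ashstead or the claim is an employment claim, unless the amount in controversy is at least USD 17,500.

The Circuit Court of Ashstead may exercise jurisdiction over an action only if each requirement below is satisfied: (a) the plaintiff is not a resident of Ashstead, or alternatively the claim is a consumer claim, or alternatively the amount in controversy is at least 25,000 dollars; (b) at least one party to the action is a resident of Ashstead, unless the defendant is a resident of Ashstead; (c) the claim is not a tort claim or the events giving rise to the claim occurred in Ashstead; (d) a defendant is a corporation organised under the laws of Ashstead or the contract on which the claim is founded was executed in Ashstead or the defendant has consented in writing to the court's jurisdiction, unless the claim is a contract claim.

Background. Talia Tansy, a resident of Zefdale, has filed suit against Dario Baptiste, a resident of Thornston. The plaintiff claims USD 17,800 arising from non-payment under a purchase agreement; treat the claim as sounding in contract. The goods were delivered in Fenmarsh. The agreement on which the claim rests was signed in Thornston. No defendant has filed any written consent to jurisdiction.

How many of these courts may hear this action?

The Provincial Court of Thornston:
  (a) Dario Baptiste resides in Thornston, so this disjunct is met. Met.
  (b) The defendant resides in Thornston, so one alternative holds. Met.
  (c) The amount in controversy is USD 17,800, which meets the USD 10,000 floor, so one alternative holds. Satisfied.
  (d) The plaintiff resides in Zefdale, which is not Thornston, which satisfies one of the alternatives. Satisfied.
  (e) No defendant is a corporation. Not satisfied.
  → No jurisdiction.
The Provincial Court of Ashstead:
  (a) The amount in controversy is 17,800 dollars, within the $150,000 ceiling, which satisfies one of the alternatives. The carve-out does not apply: the claim is a contract claim, not a property claim. Met.
  (b) No party resides in Ashstead; the amount in controversy is USD 17,800, below the USD 25,000 floor; the claim does not concern real property — no alternative holds. Not satisfied.
  (c) The plaintiff resides in Zefdale, which is not Fenmarsh. Satisfied.
  (d) No defendant is a corporation; the claim is a contract claim, not an employment claim — no alternative holds. However, the amount in controversy is USD 17,800, which meets the $17,500 floor, so the 'unless' proviso supplies this condition. Satisfied.
  → The court lacks jurisdiction.
The Circuit Court of Ashstead:
  (a) The plaintiff resides in Zefdale, which is not Ashstead, so one alternative holds. Met.
  (b) No party resides in Ashstead. Nor does the 'unless' clause help: the defendant resides in Thornston, not Ashstead. Not satisfied.
  (c) The claim is a contract claim, not a tort claim, so one alternative holds. Condition met.
  (d) No defendant is a corporation; the contract was executed in Thornston, not Ashstead; no such written consent has been filed — no alternative holds. The proviso rescues it, though: the claim is a contract claim. Condition met.
  → Not every requirement is met — no jurisdiction.
No court satisfies all of its conditions.

0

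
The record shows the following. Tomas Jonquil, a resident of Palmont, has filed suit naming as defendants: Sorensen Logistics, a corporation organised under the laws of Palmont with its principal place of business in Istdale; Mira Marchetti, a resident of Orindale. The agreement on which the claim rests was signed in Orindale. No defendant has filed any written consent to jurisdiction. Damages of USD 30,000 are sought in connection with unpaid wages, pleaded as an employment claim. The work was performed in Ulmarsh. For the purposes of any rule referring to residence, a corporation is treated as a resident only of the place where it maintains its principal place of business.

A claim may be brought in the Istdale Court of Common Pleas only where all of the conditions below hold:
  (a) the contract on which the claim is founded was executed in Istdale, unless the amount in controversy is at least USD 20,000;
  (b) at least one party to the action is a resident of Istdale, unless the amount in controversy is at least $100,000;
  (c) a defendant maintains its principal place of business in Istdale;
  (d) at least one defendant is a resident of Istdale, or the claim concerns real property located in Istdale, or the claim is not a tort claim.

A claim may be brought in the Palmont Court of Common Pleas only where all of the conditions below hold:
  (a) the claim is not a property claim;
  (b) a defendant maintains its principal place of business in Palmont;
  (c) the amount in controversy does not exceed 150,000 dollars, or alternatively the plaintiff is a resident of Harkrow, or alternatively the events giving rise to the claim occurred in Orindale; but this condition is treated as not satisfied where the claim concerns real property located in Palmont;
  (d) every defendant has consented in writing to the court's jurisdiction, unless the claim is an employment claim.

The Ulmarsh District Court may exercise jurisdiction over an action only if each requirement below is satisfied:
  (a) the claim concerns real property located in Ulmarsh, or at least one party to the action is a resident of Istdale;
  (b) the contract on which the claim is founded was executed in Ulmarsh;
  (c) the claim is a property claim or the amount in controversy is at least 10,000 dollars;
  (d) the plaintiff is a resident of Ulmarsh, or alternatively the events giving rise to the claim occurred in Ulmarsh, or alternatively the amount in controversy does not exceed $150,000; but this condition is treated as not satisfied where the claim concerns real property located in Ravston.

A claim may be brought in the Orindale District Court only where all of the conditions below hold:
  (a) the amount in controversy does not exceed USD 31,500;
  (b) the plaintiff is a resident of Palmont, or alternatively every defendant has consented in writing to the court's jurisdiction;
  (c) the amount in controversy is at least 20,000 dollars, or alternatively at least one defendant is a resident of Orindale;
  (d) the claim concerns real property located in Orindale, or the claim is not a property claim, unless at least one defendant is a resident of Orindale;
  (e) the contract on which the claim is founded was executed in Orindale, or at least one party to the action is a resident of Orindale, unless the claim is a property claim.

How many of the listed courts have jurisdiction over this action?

2

The Istdale Court of Common Pleas:
  (a) The contract was executed in Orindale, not Istdale. However, the amount in controversy is $30,000, which meets the 20,000 dollars floor, so the 'unless' proviso supplies this condition. Condition met.
  (b) Sorensen Logistics resides in Istdale. Met.
  (c) Sorensen Logistics has its principal place of business in Istdale. Satisfied.
  (d) Sorensen Logistics resides in Istdale, so this disjunct is met. Condition met.
  → Jurisdiction lies.
The Palmont Court of Common Pleas:
  (a) The claim is an employment claim, not a property claim. Satisfied.
  (b) The corporate defendant(s) have their principal place of business in Istdale, not Palmont. Fails.
  (c) The amount in controversy is 30,000 dollars, within the $150,000 ceiling — that alternative is enough. The exception is not triggered, since the claim does not concern real property. Satisfied.
  (d) No such written consent has been filed. However, the claim is an employment claim, so the 'unless' proviso supplies this condition. Satisfied.
  → The court lacks jurisdiction.
The Ulmarsh District Court:
  (a) Sorensen Logistics resides in Istdale, which satisfies one of the alternatives. Met.
  (b) The contract was executed in Orindale, not Ulmarsh. Condition not met.
  (c) The amount in controversy is USD 30,000, which meets the 10,000 dollars floor, so this disjunct is met. Condition met.
  (d) The operative events occurred in Ulmarsh — that alternative is enough. The carve-out does not apply: the claim does not concern real property. Satisfied.
  → No jurisdiction.
The Orindale District Court:
  (a) The amount in controversy is 30,000 dollars, within the $31,500 ceiling. Met.
  (b) The plaintiff resides in Palmont, so this disjunct is met. Condition met.
  (c) The amount in controversy is $30,000, which meets the USD 20,000 floor, so one alternative holds. Met.
  (d) The claim is an employment claim, not a property claim — that alternative is enough. Met.
  (e) The contract was executed in Orindale, so this disjunct is met. Met.
  → The court has jurisdiction.
Courts with jurisdiction: the Istdale Court of Common Pleas, the Orindale District Court — 2 in total.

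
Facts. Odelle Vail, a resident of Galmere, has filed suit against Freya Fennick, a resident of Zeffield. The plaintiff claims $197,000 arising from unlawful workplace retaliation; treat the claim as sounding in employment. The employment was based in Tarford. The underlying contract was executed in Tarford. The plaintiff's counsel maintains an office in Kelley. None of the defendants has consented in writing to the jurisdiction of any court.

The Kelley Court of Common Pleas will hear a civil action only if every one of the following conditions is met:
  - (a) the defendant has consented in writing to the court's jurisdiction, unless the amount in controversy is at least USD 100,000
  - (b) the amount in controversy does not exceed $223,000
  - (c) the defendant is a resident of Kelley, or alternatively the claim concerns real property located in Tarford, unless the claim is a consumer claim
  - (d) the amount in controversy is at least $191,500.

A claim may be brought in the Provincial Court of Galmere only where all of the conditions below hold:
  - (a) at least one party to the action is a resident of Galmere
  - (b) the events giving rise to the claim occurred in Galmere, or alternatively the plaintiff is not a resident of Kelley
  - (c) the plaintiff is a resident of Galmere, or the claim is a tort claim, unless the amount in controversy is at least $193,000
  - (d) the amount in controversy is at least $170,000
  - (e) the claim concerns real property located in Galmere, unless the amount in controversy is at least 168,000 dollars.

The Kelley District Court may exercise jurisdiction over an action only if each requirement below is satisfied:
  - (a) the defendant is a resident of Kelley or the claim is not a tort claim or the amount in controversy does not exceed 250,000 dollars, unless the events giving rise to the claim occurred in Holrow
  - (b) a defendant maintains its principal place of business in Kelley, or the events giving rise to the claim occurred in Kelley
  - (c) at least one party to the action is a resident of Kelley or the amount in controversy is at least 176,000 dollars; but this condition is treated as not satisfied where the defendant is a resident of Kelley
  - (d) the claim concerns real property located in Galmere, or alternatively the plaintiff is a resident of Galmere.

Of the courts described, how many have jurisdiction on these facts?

1

The Kelley Court of Common Pleas:
  (a) No such written consent has been filed. The proviso rescues it, though: the amount in controversy is 197,000 dollars, which meets the USD 100,000 floor. Satisfied.
  (b) The amount in controversy is $197,000, within the USD 223,000 ceiling. Condition met.
  (c) The defendant resides in Zeffield, not Kelley; the claim does not concern real property — none of the alternatives is met. Nor does the 'unless' clause help: the claim is an employment claim, not a consumer claim. Not satisfied.
  (d) The amount in controversy is 197,000 dollars, which meets the 191,500 dollars floor. Condition met.
  → No jurisdiction.
The Provincial Court of Galmere:
  (a) Odelle Vail resides in Galmere. Met.
  (b) The plaintiff resides in Galmere, which is not Kelley — that alternative is enough. Condition met.
  (c) The plaintiff resides in Galmere, so one alternative holds. Met.
  (d) The amount in controversy is 197,000 dollars, which meets the $170,000 floor. Condition met.
  (e) The claim does not concern real property. However, the amount in controversy is $197,000, which meets the 168,000 dollars floor, so the 'unless' proviso supplies this condition. Satisfied.
  → The court has jurisdiction.
The Kelley District Court:
  (a) The claim is an employment claim, not a tort claim, so one alternative holds. Met.
  (b) No defendant is a corporation; the operative events occurred in Tarford, not Kelley — none of the alternatives is met. Fails.
  (c) The amount in controversy is $197,000, which meets the USD 176,000 floor, so one alternative holds. And the carve-out is inapplicable — the defendant resides in Zeffield, not Kelley. Satisfied.
  (d) The plaintiff resides in Galmere, so one alternative holds. Met.
  → Not every requirement is met — no jurisdiction.
Courts with jurisdiction: the Provincial Court of Galmere — 1 in total.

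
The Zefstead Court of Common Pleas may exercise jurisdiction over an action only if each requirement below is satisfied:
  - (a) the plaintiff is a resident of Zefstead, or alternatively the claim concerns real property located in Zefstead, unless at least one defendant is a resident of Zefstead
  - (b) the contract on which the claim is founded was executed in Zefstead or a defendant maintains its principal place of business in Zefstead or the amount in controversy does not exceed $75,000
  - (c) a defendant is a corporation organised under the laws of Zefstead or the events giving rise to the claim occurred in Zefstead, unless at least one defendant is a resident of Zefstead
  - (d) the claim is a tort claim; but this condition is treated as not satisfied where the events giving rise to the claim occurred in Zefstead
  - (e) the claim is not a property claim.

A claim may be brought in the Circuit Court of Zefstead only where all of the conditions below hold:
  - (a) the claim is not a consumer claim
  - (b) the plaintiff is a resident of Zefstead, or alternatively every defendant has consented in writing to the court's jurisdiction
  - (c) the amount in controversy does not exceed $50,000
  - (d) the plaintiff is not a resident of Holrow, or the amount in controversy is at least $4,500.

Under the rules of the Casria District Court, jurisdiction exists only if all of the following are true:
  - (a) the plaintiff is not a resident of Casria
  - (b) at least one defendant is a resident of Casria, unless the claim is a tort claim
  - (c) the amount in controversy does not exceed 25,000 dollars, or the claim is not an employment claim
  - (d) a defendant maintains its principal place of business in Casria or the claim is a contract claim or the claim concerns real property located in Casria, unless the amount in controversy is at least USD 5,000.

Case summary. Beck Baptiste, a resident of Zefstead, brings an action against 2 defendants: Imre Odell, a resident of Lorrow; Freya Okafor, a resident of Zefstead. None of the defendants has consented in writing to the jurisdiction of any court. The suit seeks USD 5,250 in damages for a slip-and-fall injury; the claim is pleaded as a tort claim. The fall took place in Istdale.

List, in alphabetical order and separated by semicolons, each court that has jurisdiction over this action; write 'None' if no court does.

The Zefstead Court of Common Pleas:
  (a) The plaintiff resides in Zefstead, so this disjunct is met. Condition met.
  (b) The amount in controversy is $5,250, within the USD 75,000 ceiling — that alternative is enough. Condition met.
  (c) No defendant is a corporation; the operative events occurred in Istdale, not Zefstead — no alternative holds. However, Freya Okafor resides in Zefstead, so the 'unless' proviso supplies this condition. Condition met.
  (d) The claim is a tort claim. The exception is not triggered, since the operative events occurred in Istdale, not Zefstead. Condition met.
  (e) The claim is a tort claim, not a property claim. Met.
  → All conditions met; jurisdiction exists.
The Circuit Court of Zefstead:
  (a) The claim is a tort claim, not a consumer claim. Met.
  (b) The plaintiff resides in Zefstead — that alternative is enough. Met.
  (c) The amount in controversy is 5,250 dollars, within the $50,000 ceiling. Met.
  (d) The plaintiff resides in Zefstead, which is not Holrow, so one alternative holds. Met.
  → All conditions met; jurisdiction exists.
The Casria District Court:
  (a) The plaintiff resides in Zefstead, which is not Casria. Met.
  (b) No defendant resides in Casria (they reside in Lorrow, Zefstead). The proviso rescues it, though: the claim is a tort claim. Satisfied.
  (c) The amount in controversy is $5,250, within the $25,000 ceiling — that alternative is enough. Condition met.
  (d) No defendant is a corporation; the claim is a tort claim, not a contract claim; the claim does not concern real property — every alternative fails. But the amount in controversy is $5,250, which meets the $5,000 floor, and the 'unless' clause therefore excuses the requirement. Satisfied.
  → Every requirement is satisfied — jurisdiction.

the Casria District Court; the Circuit Court of Zefstead; the Zefstead Court of Common Pleas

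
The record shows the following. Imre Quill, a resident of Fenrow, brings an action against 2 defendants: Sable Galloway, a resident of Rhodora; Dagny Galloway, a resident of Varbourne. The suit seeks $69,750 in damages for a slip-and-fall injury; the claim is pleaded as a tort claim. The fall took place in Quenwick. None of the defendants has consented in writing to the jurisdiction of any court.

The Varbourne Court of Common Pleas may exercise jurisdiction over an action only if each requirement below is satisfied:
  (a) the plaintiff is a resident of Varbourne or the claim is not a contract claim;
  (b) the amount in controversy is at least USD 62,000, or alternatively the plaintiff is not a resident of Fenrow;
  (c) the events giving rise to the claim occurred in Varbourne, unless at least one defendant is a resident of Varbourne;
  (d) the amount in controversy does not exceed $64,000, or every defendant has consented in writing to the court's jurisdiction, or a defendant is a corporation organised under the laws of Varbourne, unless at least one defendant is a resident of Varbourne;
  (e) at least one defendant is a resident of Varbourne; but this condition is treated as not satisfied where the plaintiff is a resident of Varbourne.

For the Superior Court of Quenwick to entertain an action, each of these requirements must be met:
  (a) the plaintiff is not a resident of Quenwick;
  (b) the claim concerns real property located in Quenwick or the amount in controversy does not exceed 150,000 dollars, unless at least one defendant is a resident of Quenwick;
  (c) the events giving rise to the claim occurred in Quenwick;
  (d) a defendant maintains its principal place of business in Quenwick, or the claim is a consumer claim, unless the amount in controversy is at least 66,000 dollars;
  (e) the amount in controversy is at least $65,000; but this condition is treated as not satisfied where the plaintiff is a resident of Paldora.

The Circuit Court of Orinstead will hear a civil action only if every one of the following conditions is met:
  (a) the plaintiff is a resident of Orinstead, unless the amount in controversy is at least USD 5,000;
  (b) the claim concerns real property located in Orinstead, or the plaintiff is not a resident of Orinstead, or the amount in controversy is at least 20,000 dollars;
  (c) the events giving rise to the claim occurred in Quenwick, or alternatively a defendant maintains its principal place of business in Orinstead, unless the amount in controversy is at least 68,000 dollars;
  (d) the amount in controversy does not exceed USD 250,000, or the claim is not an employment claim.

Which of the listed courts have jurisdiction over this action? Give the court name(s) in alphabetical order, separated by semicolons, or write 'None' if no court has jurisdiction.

The Varbourne Court of Common Pleas:
  (a) The claim is a tort claim, not a contract claim, so this disjunct is met. Met.
  (b) The amount in controversy is USD 69,750, which meets the $62,000 floor, so one alternative holds. Condition met.
  (c) The operative events occurred in Quenwick, not Varbourne. The proviso rescues it, though: Dagny Galloway resides in Varbourne. Condition met.
  (d) The amount in controversy is $69,750, above the $64,000 ceiling; no such written consent has been filed; no defendant is a corporation — no alternative holds. The proviso rescues it, though: Dagny Galloway resides in Varbourne. Condition met.
  (e) Dagny Galloway resides in Varbourne. And the carve-out is inapplicable — the plaintiff resides in Fenrow, not Varbourne. Met.
  → All conditions met; jurisdiction exists.
The Superior Court of Quenwick:
  (a) The plaintiff resides in Fenrow, which is not Quenwick. Satisfied.
  (b) The amount in controversy is $69,750, within the USD 150,000 ceiling, so one alternative holds. Condition met.
  (c) The operative events occurred in Quenwick. Met.
  (d) No defendant is a corporation; the claim is a tort claim, not a consumer claim — none of the alternatives is met. However, the amount in controversy is USD 69,750, which meets the USD 66,000 floor, so the 'unless' proviso supplies this condition. Condition met.
  (e) The amount in controversy is 69,750 dollars, which meets the 65,000 dollars floor. The carve-out does not apply: the plaintiff resides in Fenrow, not Paldora. Condition met.
  → Every requirement is satisfied — jurisdiction.
The Circuit Court of Orinstead:
  (a) The plaintiff resides in Fenrow, not Orinstead. However, the amount in controversy is $69,750, which meets the USD 5,000 floor, so the 'unless' proviso supplies this condition. Condition met.
  (b) The plaintiff resides in Fenrow, which is not Orinstead, so one alternative holds. Condition met.
  (c) The operative events occurred in Quenwick, so one alternative holds. Condition met.
  (d) The amount in controversy is $69,750, within the 250,000 dollars ceiling, so one alternative holds. Met.
  → All conditions met; jurisdiction exists.

the Circuit Court of Orinstead; the Superior Court of Quenwick; the Varbourne Court of Common Pleas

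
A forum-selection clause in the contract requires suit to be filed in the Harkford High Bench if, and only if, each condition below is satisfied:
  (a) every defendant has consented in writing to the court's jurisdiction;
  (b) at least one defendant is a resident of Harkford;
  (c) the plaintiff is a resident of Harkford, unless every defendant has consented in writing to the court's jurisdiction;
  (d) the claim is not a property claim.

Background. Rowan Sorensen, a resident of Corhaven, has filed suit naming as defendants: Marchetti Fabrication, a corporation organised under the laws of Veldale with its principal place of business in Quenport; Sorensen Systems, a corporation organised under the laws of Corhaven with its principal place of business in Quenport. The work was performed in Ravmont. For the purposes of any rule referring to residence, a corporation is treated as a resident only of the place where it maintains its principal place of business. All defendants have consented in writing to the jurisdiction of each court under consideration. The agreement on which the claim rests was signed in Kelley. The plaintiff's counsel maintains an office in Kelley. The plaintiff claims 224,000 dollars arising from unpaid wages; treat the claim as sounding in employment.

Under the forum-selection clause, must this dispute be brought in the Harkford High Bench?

No

The Harkford High Bench:
  (a) Every defendant has filed written consent. Condition met.
  (b) No defendant resides in Harkford (they reside in Quenport, Quenport). Fails.
  (c) The plaintiff resides in Corhaven, not Harkford. However, every defendant has filed written consent, so the 'unless' proviso supplies this condition. Condition met.
  (d) The claim is an employment claim, not a property claim. Satisfied.
  → The clause does not apply.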